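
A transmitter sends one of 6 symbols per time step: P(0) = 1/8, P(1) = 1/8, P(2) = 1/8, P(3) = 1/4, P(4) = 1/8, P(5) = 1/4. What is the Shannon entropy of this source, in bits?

Each probability is a power of 1/2, so log₂(1/p) is an integer.
H = Σ p·log₂(1/p) = 1/8·3 + 1/8·3 + 1/8·3 + 1/4·2 + 1/8·3 + 1/4·2 = 2.5 bits.

2.5 bits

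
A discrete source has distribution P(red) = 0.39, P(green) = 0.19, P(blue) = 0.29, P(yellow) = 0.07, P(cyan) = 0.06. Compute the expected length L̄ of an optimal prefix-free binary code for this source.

Repeatedly combine the two least-probable nodes; the expected code length is the sum of the merged weights.
merge 3/50 + 7/100 → 13/100
merge 13/100 + 19/100 → 8/25
merge 29/100 + 8/25 → 61/100
merge 39/100 + 61/100 → 1
L = 13/100 + 8/25 + 61/100 + 1 = 103/50 = 2.06 bits/symbol.

2.06 bits/symbol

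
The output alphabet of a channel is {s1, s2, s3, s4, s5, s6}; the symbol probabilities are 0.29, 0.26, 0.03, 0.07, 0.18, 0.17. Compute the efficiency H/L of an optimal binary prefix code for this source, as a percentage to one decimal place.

98.0%

Entropy H = −Σ p log₂ p ≈ 2.3234 bits.
Huffman merges: 3/100+7/100→1/10; 1/10+17/100→27/100; 9/50+13/50→11/25; 27/100+29/100→14/25; 11/25+14/25→1. L = 237/100 ≈ 2.3700.
Efficiency = H/L = 2.3234/2.3700 = 98.0%.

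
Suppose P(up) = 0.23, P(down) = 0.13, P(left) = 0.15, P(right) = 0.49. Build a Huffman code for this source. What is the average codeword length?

1.79 bits/symbol

Repeatedly combine the two least-probable nodes; the expected code length is the sum of the merged weights.
merge 13/100 + 3/20 → 7/25
merge 23/100 + 7/25 → 51/100
merge 49/100 + 51/100 → 1
L = 7/25 + 51/100 + 1 = 179/100 = 1.79 bits/symbol.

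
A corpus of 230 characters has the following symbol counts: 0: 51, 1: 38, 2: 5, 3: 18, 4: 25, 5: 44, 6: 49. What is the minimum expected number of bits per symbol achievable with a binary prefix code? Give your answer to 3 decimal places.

Probabilities are the counts divided by 230.
Repeatedly combine the two least-probable nodes; the expected code length is the sum of the merged weights.
merge 1/46 + 9/115 → 1/10
merge 1/10 + 5/46 → 24/115
merge 19/115 + 22/115 → 41/115
merge 24/115 + 49/230 → 97/230
merge 51/230 + 41/115 → 133/230
merge 97/230 + 133/230 → 1
L = 1/10 + 24/115 + 41/115 + 97/230 + 133/230 + 1 = 613/230 ≈ 2.665 bits/symbol.

2.665 bits/symbol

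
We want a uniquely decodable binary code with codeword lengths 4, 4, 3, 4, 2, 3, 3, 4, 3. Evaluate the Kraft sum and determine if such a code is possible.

1; yes

With common denominator 2^4 = 16: Σ 2^(−ℓᵢ) = 1/16 + 1/16 + 2/16 + 1/16 + 4/16 + 2/16 + 2/16 + 1/16 + 2/16 = 16/16 = 1.
Kraft's inequality requires Σ ≤ 1; here Σ = 1 ≤ 1, so such a prefix code exists.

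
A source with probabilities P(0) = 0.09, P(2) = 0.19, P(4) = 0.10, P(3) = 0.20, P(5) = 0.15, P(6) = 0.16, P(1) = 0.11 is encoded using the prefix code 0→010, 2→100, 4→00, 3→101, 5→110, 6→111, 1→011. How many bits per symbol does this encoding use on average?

L̄ = Σ pᵢ·ℓᵢ = 0.09·3 + 0.19·3 + 0.10·2 + 0.20·3 + 0.15·3 + 0.16·3 + 0.11·3 = 2.9 bits/symbol.

2.9 bits/symbol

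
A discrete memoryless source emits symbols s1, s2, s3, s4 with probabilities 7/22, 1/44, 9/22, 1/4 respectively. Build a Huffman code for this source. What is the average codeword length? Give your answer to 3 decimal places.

1.864 bits/symbol

Repeatedly combine the two least-probable nodes; the expected code length is the sum of the merged weights.
merge 1/44 + 1/4 → 3/11
merge 3/11 + 7/22 → 13/22
merge 9/22 + 13/22 → 1
L = 3/11 + 13/22 + 1 = 41/22 ≈ 1.864 bits/symbol.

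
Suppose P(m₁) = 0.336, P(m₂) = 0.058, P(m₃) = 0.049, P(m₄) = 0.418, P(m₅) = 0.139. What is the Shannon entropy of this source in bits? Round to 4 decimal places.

1.9019 bits

H = −Σ pᵢ log₂ pᵢ.
−0.336·log₂(0.336) = 0.5287
−0.058·log₂(0.058) = 0.2383
−0.049·log₂(0.049) = 0.2132
−0.418·log₂(0.418) = 0.5260
−0.139·log₂(0.139) = 0.3957
Sum ≈ 1.9019 → 1.9019 bits.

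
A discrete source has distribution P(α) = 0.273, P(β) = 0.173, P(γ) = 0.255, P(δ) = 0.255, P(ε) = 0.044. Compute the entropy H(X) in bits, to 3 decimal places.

H = −Σ pᵢ log₂ pᵢ.
−0.273·log₂(0.273) = 0.5113
−0.173·log₂(0.173) = 0.4379
−0.255·log₂(0.255) = 0.5027
−0.255·log₂(0.255) = 0.5027
−0.044·log₂(0.044) = 0.1983
Sum ≈ 2.1529 → 2.153 bits.

2.153 bits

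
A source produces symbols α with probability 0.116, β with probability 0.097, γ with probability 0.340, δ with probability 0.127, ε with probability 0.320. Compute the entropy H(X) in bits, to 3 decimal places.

2.120 bits

H = −Σ pᵢ log₂ pᵢ.
−0.116·log₂(0.116) = 0.3605
−0.097·log₂(0.097) = 0.3265
−0.340·log₂(0.340) = 0.5292
−0.127·log₂(0.127) = 0.3781
−0.320·log₂(0.320) = 0.5260
Sum ≈ 2.1203 → 2.120 bits.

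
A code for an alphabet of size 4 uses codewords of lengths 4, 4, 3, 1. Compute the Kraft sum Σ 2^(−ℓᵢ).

With common denominator 2^4 = 16: Σ 2^(−ℓᵢ) = 1/16 + 1/16 + 2/16 + 8/16 = 12/16 = 0.75.

0.75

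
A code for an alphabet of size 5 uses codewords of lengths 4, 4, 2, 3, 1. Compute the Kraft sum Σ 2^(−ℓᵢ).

With common denominator 2^4 = 16: Σ 2^(−ℓᵢ) = 1/16 + 1/16 + 4/16 + 2/16 + 8/16 = 16/16 = 1.

1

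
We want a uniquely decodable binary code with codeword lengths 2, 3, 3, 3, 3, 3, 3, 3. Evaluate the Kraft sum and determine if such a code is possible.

1.125; no

With common denominator 2^3 = 8: Σ 2^(−ℓᵢ) = 2/8 + 1/8 + 1/8 + 1/8 + 1/8 + 1/8 + 1/8 + 1/8 = 9/8 = 1.125.
Kraft's inequality requires Σ ≤ 1; here Σ = 1.125 > 1, so no such prefix code exists.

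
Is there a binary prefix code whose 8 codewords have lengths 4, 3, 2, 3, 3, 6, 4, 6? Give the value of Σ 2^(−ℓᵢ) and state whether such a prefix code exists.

0.78125; yes

With common denominator 2^6 = 64: Σ 2^(−ℓᵢ) = 4/64 + 8/64 + 16/64 + 8/64 + 8/64 + 1/64 + 4/64 + 1/64 = 50/64 = 0.78125.
Kraft's inequality requires Σ ≤ 1; here Σ = 0.78125 ≤ 1, so such a prefix code exists.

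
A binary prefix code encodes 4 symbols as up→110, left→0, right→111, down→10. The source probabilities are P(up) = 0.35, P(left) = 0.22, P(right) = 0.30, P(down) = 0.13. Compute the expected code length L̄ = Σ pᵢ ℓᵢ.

2.43 bits/symbol

L̄ = Σ pᵢ·ℓᵢ = 0.35·3 + 0.22·1 + 0.30·3 + 0.13·2 = 2.43 bits/symbol.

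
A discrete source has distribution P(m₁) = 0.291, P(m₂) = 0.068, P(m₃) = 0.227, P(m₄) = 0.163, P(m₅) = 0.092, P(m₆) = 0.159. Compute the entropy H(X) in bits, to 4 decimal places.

2.4327 bits

H = −Σ pᵢ log₂ pᵢ.
−0.291·log₂(0.291) = 0.5182
−0.068·log₂(0.068) = 0.2637
−0.227·log₂(0.227) = 0.4856
−0.163·log₂(0.163) = 0.4266
−0.092·log₂(0.092) = 0.3167
−0.159·log₂(0.159) = 0.4218
Sum ≈ 2.4327 → 2.4327 bits.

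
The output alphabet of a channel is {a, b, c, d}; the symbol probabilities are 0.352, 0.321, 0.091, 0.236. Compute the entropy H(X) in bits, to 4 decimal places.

H = −Σ pᵢ log₂ pᵢ.
−0.352·log₂(0.352) = 0.5302
−0.321·log₂(0.321) = 0.5262
−0.091·log₂(0.091) = 0.3147
−0.236·log₂(0.236) = 0.4916
Sum ≈ 1.8628 → 1.8628 bits.

1.8628 bits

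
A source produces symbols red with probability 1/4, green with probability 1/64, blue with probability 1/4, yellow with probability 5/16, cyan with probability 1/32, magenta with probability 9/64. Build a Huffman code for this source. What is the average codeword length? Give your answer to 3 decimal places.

Repeatedly combine the two least-probable nodes; the expected code length is the sum of the merged weights.
merge 1/64 + 1/32 → 3/64
merge 3/64 + 9/64 → 3/16
merge 3/16 + 1/4 → 7/16
merge 1/4 + 5/16 → 9/16
merge 7/16 + 9/16 → 1
L = 3/64 + 3/16 + 7/16 + 9/16 + 1 = 143/64 ≈ 2.234 bits/symbol.

2.234 bits/symbol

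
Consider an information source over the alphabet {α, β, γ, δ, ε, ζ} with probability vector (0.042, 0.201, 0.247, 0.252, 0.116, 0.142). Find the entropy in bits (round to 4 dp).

H = −Σ pᵢ log₂ pᵢ.
−0.042·log₂(0.042) = 0.1921
−0.201·log₂(0.201) = 0.4653
−0.247·log₂(0.247) = 0.4983
−0.252·log₂(0.252) = 0.5011
−0.116·log₂(0.116) = 0.3605
−0.142·log₂(0.142) = 0.3999
Sum ≈ 2.4171 → 2.4171 bits.

2.4171 bits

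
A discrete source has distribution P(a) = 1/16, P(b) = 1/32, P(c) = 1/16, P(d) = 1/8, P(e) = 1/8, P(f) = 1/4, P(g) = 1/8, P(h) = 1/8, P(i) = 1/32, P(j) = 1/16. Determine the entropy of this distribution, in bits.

3.0625 bits

Each probability is a power of 1/2, so log₂(1/p) is an integer.
H = Σ p·log₂(1/p) = 1/16·4 + 1/32·5 + 1/16·4 + 1/8·3 + 1/8·3 + 1/4·2 + 1/8·3 + 1/8·3 + 1/32·5 + 1/16·4 = 3.0625 bits.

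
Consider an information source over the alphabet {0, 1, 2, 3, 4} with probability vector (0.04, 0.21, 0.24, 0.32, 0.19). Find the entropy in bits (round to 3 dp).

H = −Σ pᵢ log₂ pᵢ.
−0.04·log₂(0.04) = 0.1858
−0.21·log₂(0.21) = 0.4728
−0.24·log₂(0.24) = 0.4941
−0.32·log₂(0.32) = 0.5260
−0.19·log₂(0.19) = 0.4552
Sum ≈ 2.1340 → 2.134 bits.

2.134 bits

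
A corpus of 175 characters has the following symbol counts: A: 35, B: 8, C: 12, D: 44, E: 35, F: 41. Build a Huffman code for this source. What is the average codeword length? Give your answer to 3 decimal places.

Probabilities are the counts divided by 175.
Repeatedly combine the two least-probable nodes; the expected code length is the sum of the merged weights.
merge 8/175 + 12/175 → 4/35
merge 4/35 + 1/5 → 11/35
merge 1/5 + 41/175 → 76/175
merge 44/175 + 11/35 → 99/175
merge 76/175 + 99/175 → 1
L = 4/35 + 11/35 + 76/175 + 99/175 + 1 = 17/7 ≈ 2.429 bits/symbol.

2.429 bits/symbol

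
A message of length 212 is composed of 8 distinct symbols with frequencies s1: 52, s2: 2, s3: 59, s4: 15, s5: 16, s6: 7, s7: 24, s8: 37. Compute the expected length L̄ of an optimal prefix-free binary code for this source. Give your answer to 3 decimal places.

2.632 bits/symbol

Probabilities are the counts divided by 212.
Repeatedly combine the two least-probable nodes; the expected code length is the sum of the merged weights.
merge 1/106 + 7/212 → 9/212
merge 9/212 + 15/212 → 6/53
merge 4/53 + 6/53 → 10/53
merge 6/53 + 37/212 → 61/212
merge 10/53 + 13/53 → 23/53
merge 59/212 + 61/212 → 30/53
merge 23/53 + 30/53 → 1
L = 9/212 + 6/53 + 10/53 + 61/212 + 23/53 + 30/53 + 1 = 279/106 ≈ 2.632 bits/symbol.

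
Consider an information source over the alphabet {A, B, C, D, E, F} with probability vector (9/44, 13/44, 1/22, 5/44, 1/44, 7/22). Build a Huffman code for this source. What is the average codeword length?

Repeatedly combine the two least-probable nodes; the expected code length is the sum of the merged weights.
merge 1/44 + 1/22 → 3/44
merge 3/44 + 5/44 → 2/11
merge 2/11 + 9/44 → 17/44
merge 13/44 + 7/22 → 27/44
merge 17/44 + 27/44 → 1
L = 3/44 + 2/11 + 17/44 + 27/44 + 1 = 9/4 = 2.25 bits/symbol.

2.25 bits/symbol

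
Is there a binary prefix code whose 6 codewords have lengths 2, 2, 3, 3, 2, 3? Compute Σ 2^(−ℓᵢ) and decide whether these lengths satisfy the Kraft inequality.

With common denominator 2^3 = 8: Σ 2^(−ℓᵢ) = 2/8 + 2/8 + 1/8 + 1/8 + 2/8 + 1/8 = 9/8 = 1.125.
Kraft's inequality requires Σ ≤ 1; here Σ = 1.125 > 1, so no such prefix code exists.

1.125; no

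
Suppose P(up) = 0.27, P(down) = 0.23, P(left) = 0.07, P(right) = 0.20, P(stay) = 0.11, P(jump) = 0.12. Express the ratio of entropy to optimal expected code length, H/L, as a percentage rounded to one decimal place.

98.7%

Entropy H = −Σ p log₂ p ≈ 2.4480 bits.
Huffman merges: 7/100+11/100→9/50; 3/25+9/50→3/10; 1/5+23/100→43/100; 27/100+3/10→57/100; 43/100+57/100→1. L = 62/25 ≈ 2.4800.
Efficiency = H/L = 2.4480/2.4800 = 98.7%.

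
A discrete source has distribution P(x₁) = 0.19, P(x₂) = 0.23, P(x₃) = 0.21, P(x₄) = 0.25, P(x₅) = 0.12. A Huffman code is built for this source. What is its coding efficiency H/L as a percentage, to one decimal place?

98.8%

Entropy H = −Σ p log₂ p ≈ 2.2828 bits.
Huffman merges: 3/25+19/100→31/100; 21/100+23/100→11/25; 1/4+31/100→14/25; 11/25+14/25→1. L = 231/100 ≈ 2.3100.
Efficiency = H/L = 2.2828/2.3100 = 98.8%.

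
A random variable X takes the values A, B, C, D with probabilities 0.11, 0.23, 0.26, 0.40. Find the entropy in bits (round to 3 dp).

H = −Σ pᵢ log₂ pᵢ.
−0.11·log₂(0.11) = 0.3503
−0.23·log₂(0.23) = 0.4877
−0.26·log₂(0.26) = 0.5053
−0.40·log₂(0.40) = 0.5288
Sum ≈ 1.8720 → 1.872 bits.

1.872 bits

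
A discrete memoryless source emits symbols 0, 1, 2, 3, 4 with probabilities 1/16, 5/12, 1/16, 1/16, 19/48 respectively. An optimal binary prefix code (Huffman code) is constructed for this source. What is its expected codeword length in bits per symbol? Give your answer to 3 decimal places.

1.896 bits/symbol

Repeatedly combine the two least-probable nodes; the expected code length is the sum of the merged weights.
merge 1/16 + 1/16 → 1/8
merge 1/16 + 1/8 → 3/16
merge 3/16 + 19/48 → 7/12
merge 5/12 + 7/12 → 1
L = 1/8 + 3/16 + 7/12 + 1 = 91/48 ≈ 1.896 bits/symbol.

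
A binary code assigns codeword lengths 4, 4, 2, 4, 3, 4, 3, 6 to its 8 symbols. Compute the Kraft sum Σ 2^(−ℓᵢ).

0.765625

With common denominator 2^6 = 64: Σ 2^(−ℓᵢ) = 4/64 + 4/64 + 16/64 + 4/64 + 8/64 + 4/64 + 8/64 + 1/64 = 49/64 = 0.765625.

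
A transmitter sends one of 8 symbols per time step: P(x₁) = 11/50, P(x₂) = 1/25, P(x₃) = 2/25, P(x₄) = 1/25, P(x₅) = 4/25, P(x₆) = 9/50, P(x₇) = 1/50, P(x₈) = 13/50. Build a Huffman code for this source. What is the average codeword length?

2.68 bits/symbol

Repeatedly combine the two least-probable nodes; the expected code length is the sum of the merged weights.
merge 1/50 + 1/25 → 3/50
merge 1/25 + 3/50 → 1/10
merge 2/25 + 1/10 → 9/50
merge 4/25 + 9/50 → 17/50
merge 9/50 + 11/50 → 2/5
merge 13/50 + 17/50 → 3/5
merge 2/5 + 3/5 → 1
L = 3/50 + 1/10 + 9/50 + 17/50 + 2/5 + 3/5 + 1 = 67/25 = 2.68 bits/symbol.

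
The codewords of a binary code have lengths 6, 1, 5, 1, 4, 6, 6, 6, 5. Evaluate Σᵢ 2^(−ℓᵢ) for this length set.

With common denominator 2^6 = 64: Σ 2^(−ℓᵢ) = 1/64 + 32/64 + 2/64 + 32/64 + 4/64 + 1/64 + 1/64 + 1/64 + 2/64 = 76/64 = 1.1875.

1.1875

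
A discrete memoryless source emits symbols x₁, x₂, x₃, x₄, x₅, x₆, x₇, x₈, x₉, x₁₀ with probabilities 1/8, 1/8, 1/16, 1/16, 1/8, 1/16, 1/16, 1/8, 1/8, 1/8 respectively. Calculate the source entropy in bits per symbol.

Each probability is a power of 1/2, so log₂(1/p) is an integer.
H = Σ p·log₂(1/p) = 1/8·3 + 1/8·3 + 1/16·4 + 1/16·4 + 1/8·3 + 1/16·4 + 1/16·4 + 1/8·3 + 1/8·3 + 1/8·3 = 3.25 bits.

3.25 bits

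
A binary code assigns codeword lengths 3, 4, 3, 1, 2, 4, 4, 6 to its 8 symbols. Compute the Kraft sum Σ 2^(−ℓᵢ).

1.203125

With common denominator 2^6 = 64: Σ 2^(−ℓᵢ) = 8/64 + 4/64 + 8/64 + 32/64 + 16/64 + 4/64 + 4/64 + 1/64 = 77/64 = 1.203125.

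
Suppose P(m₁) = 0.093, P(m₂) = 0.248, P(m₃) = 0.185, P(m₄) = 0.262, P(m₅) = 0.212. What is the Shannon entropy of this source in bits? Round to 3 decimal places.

H = −Σ pᵢ log₂ pᵢ.
−0.093·log₂(0.093) = 0.3187
−0.248·log₂(0.248) = 0.4989
−0.185·log₂(0.185) = 0.4504
−0.262·log₂(0.262) = 0.5063
−0.212·log₂(0.212) = 0.4744
Sum ≈ 2.2486 → 2.249 bits.

2.249 bits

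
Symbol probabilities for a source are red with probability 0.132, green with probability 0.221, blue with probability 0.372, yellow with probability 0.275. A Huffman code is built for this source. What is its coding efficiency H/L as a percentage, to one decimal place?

Entropy H = −Σ p log₂ p ≈ 1.9098 bits.
Huffman merges: 33/250+221/1000→353/1000; 11/40+353/1000→157/250; 93/250+157/250→1. L = 1981/1000 ≈ 1.9810.
Efficiency = H/L = 1.9098/1.9810 = 96.4%.

96.4%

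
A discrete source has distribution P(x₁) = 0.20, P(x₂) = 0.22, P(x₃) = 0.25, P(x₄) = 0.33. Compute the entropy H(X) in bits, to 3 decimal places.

1.973 bits

H = −Σ pᵢ log₂ pᵢ.
−0.20·log₂(0.20) = 0.4644
−0.22·log₂(0.22) = 0.4806
−0.25·log₂(0.25) = 0.5000
−0.33·log₂(0.33) = 0.5278
Sum ≈ 1.9728 → 1.973 bits.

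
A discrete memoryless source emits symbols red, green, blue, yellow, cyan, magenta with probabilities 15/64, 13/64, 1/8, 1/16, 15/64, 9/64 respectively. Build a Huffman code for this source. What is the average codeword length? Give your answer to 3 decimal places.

Repeatedly combine the two least-probable nodes; the expected code length is the sum of the merged weights.
merge 1/16 + 1/8 → 3/16
merge 9/64 + 3/16 → 21/64
merge 13/64 + 15/64 → 7/16
merge 15/64 + 21/64 → 9/16
merge 7/16 + 9/16 → 1
L = 3/16 + 21/64 + 7/16 + 9/16 + 1 = 161/64 ≈ 2.516 bits/symbol.

2.516 bits/symbol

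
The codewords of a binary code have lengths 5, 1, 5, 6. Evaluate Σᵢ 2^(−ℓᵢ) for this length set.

0.578125

With common denominator 2^6 = 64: Σ 2^(−ℓᵢ) = 2/64 + 32/64 + 2/64 + 1/64 = 37/64 = 0.578125.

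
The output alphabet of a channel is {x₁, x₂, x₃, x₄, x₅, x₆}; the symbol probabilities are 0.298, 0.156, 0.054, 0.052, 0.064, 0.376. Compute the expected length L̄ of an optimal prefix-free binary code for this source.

2.226 bits/symbol

Repeatedly combine the two least-probable nodes; the expected code length is the sum of the merged weights.
merge 13/250 + 27/500 → 53/500
merge 8/125 + 53/500 → 17/100
merge 39/250 + 17/100 → 163/500
merge 149/500 + 163/500 → 78/125
merge 47/125 + 78/125 → 1
L = 53/500 + 17/100 + 163/500 + 78/125 + 1 = 1113/500 = 2.226 bits/symbol.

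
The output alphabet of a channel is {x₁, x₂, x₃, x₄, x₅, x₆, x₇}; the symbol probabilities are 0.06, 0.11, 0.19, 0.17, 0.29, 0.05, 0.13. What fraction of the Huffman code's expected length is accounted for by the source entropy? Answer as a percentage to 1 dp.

98.9%

Entropy H = −Σ p log₂ p ≈ 2.6003 bits.
Huffman merges: 1/20+3/50→11/100; 11/100+11/100→11/50; 13/100+17/100→3/10; 19/100+11/50→41/100; 29/100+3/10→59/100; 41/100+59/100→1. L = 263/100 ≈ 2.6300.
Efficiency = H/L = 2.6003/2.6300 = 98.9%.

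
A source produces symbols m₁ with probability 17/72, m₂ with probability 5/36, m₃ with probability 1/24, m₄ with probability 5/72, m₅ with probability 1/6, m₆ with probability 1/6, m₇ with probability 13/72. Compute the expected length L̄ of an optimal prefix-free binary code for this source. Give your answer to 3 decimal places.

2.694 bits/symbol

Repeatedly combine the two least-probable nodes; the expected code length is the sum of the merged weights.
merge 1/24 + 5/72 → 1/9
merge 1/9 + 5/36 → 1/4
merge 1/6 + 1/6 → 1/3
merge 13/72 + 17/72 → 5/12
merge 1/4 + 1/3 → 7/12
merge 5/12 + 7/12 → 1
L = 1/9 + 1/4 + 1/3 + 5/12 + 7/12 + 1 = 97/36 ≈ 2.694 bits/symbol.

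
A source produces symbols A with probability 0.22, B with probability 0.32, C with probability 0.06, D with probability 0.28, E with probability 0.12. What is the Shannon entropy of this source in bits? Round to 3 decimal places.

2.131 bits

H = −Σ pᵢ log₂ pᵢ.
−0.22·log₂(0.22) = 0.4806
−0.32·log₂(0.32) = 0.5260
−0.06·log₂(0.06) = 0.2435
−0.28·log₂(0.28) = 0.5142
−0.12·log₂(0.12) = 0.3671
Sum ≈ 2.1314 → 2.131 bits.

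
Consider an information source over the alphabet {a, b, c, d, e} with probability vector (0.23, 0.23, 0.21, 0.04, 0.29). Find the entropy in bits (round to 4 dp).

2.1518 bits

H = −Σ pᵢ log₂ pᵢ.
−0.23·log₂(0.23) = 0.4877
−0.23·log₂(0.23) = 0.4877
−0.21·log₂(0.21) = 0.4728
−0.04·log₂(0.04) = 0.1858
−0.29·log₂(0.29) = 0.5179
Sum ≈ 2.1518 → 2.1518 bits.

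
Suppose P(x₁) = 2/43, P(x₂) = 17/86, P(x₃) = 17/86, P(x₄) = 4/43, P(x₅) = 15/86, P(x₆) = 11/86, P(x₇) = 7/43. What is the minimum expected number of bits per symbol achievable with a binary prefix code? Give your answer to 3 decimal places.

Repeatedly combine the two least-probable nodes; the expected code length is the sum of the merged weights.
merge 2/43 + 4/43 → 6/43
merge 11/86 + 6/43 → 23/86
merge 7/43 + 15/86 → 29/86
merge 17/86 + 17/86 → 17/43
merge 23/86 + 29/86 → 26/43
merge 17/43 + 26/43 → 1
L = 6/43 + 23/86 + 29/86 + 17/43 + 26/43 + 1 = 118/43 ≈ 2.744 bits/symbol.

2.744 bits/symbol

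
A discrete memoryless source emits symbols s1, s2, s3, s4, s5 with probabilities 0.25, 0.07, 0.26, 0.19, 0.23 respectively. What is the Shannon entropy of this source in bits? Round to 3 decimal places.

H = −Σ pᵢ log₂ pᵢ.
−0.25·log₂(0.25) = 0.5000
−0.07·log₂(0.07) = 0.2686
−0.26·log₂(0.26) = 0.5053
−0.19·log₂(0.19) = 0.4552
−0.23·log₂(0.23) = 0.4877
Sum ≈ 2.2167 → 2.217 bits.

2.217 bits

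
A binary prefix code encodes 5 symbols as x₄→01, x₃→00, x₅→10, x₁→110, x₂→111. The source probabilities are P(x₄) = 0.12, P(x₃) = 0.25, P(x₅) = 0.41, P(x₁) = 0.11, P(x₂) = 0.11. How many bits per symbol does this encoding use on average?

2.22 bits/symbol

L̄ = Σ pᵢ·ℓᵢ = 0.12·2 + 0.25·2 + 0.41·2 + 0.11·3 + 0.11·3 = 2.22 bits/symbol.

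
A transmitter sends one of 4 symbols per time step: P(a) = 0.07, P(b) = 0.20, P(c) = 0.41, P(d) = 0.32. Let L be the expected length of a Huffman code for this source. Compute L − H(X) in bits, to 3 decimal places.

Entropy H = −Σ p log₂ p ≈ 1.7864 bits.
Huffman merges: 7/100+1/5→27/100; 27/100+8/25→59/100; 41/100+59/100→1. L = 93/50 ≈ 1.8600.
L − H = 1.8600 − 1.7864 = 0.074 bits.

0.074 bits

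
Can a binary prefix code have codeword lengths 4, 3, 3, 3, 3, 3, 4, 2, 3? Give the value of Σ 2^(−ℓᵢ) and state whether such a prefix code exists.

1.125; no

With common denominator 2^4 = 16: Σ 2^(−ℓᵢ) = 1/16 + 2/16 + 2/16 + 2/16 + 2/16 + 2/16 + 1/16 + 4/16 + 2/16 = 18/16 = 1.125.
Kraft's inequality requires Σ ≤ 1; here Σ = 1.125 > 1, so no such prefix code exists.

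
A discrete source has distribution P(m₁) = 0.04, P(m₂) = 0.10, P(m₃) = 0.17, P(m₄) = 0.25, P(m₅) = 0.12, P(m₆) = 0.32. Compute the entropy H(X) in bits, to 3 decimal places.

2.346 bits

H = −Σ pᵢ log₂ pᵢ.
−0.04·log₂(0.04) = 0.1858
−0.10·log₂(0.10) = 0.3322
−0.17·log₂(0.17) = 0.4346
−0.25·log₂(0.25) = 0.5000
−0.12·log₂(0.12) = 0.3671
−0.32·log₂(0.32) = 0.5260
Sum ≈ 2.3456 → 2.346 bits.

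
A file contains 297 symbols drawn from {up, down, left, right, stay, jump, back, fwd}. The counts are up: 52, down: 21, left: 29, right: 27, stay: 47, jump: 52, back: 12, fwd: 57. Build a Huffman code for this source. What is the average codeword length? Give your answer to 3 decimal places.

2.919 bits/symbol

Probabilities are the counts divided by 297.
Repeatedly combine the two least-probable nodes; the expected code length is the sum of the merged weights.
merge 4/99 + 7/99 → 1/9
merge 1/11 + 29/297 → 56/297
merge 1/9 + 47/297 → 80/297
merge 52/297 + 52/297 → 104/297
merge 56/297 + 19/99 → 113/297
merge 80/297 + 104/297 → 184/297
merge 113/297 + 184/297 → 1
L = 1/9 + 56/297 + 80/297 + 104/297 + 113/297 + 184/297 + 1 = 289/99 ≈ 2.919 bits/symbol.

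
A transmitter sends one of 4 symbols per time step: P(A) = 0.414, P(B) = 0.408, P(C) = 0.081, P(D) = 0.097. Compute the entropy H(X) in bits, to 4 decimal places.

H = −Σ pᵢ log₂ pᵢ.
−0.414·log₂(0.414) = 0.5267
−0.408·log₂(0.408) = 0.5277
−0.081·log₂(0.081) = 0.2937
−0.097·log₂(0.097) = 0.3265
Sum ≈ 1.6746 → 1.6746 bits.

1.6746 bits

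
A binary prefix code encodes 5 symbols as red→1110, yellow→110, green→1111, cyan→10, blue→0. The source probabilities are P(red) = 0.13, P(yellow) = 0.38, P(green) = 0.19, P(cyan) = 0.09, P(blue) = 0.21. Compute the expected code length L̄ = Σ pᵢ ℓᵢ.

2.81 bits/symbol

L̄ = Σ pᵢ·ℓᵢ = 0.13·4 + 0.38·3 + 0.19·4 + 0.09·2 + 0.21·1 = 2.81 bits/symbol.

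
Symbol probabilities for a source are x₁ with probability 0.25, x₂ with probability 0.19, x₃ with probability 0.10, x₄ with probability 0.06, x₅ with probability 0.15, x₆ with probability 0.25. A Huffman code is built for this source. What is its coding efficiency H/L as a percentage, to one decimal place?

98.8%

Entropy H = −Σ p log₂ p ≈ 2.4415 bits.
Huffman merges: 3/50+1/10→4/25; 3/20+4/25→31/100; 19/100+1/4→11/25; 1/4+31/100→14/25; 11/25+14/25→1. L = 247/100 ≈ 2.4700.
Efficiency = H/L = 2.4415/2.4700 = 98.8%.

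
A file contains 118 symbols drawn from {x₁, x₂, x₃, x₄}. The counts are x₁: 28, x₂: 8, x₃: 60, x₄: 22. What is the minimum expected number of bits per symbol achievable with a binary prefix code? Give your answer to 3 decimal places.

1.746 bits/symbol

Probabilities are the counts divided by 118.
Repeatedly combine the two least-probable nodes; the expected code length is the sum of the merged weights.
merge 4/59 + 11/59 → 15/59
merge 14/59 + 15/59 → 29/59
merge 29/59 + 30/59 → 1
L = 15/59 + 29/59 + 1 = 103/59 ≈ 1.746 bits/symbol.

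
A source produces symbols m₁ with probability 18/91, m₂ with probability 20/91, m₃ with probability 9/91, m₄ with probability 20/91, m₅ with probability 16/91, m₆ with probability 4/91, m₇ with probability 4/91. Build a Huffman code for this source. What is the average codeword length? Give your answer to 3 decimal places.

Repeatedly combine the two least-probable nodes; the expected code length is the sum of the merged weights.
merge 4/91 + 4/91 → 8/91
merge 8/91 + 9/91 → 17/91
merge 16/91 + 17/91 → 33/91
merge 18/91 + 20/91 → 38/91
merge 20/91 + 33/91 → 53/91
merge 38/91 + 53/91 → 1
L = 8/91 + 17/91 + 33/91 + 38/91 + 53/91 + 1 = 240/91 ≈ 2.637 bits/symbol.

2.637 bits/symbol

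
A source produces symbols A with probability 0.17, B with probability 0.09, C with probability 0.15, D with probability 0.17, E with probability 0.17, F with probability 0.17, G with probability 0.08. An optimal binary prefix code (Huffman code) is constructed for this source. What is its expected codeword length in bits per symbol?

2.83 bits/symbol

Repeatedly combine the two least-probable nodes; the expected code length is the sum of the merged weights.
merge 2/25 + 9/100 → 17/100
merge 3/20 + 17/100 → 8/25
merge 17/100 + 17/100 → 17/50
merge 17/100 + 17/100 → 17/50
merge 8/25 + 17/50 → 33/50
merge 17/50 + 33/50 → 1
L = 17/100 + 8/25 + 17/50 + 17/50 + 33/50 + 1 = 283/100 = 2.83 bits/symbol.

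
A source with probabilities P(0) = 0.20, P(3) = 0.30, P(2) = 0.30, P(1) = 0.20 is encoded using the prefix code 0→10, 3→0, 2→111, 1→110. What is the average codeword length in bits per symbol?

L̄ = Σ pᵢ·ℓᵢ = 0.20·2 + 0.30·1 + 0.30·3 + 0.20·3 = 2.2 bits/symbol.

2.2 bits/symbol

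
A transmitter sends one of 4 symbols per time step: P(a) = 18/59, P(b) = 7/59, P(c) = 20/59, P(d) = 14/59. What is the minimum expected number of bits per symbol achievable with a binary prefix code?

Repeatedly combine the two least-probable nodes; the expected code length is the sum of the merged weights.
merge 7/59 + 14/59 → 21/59
merge 18/59 + 20/59 → 38/59
merge 21/59 + 38/59 → 1
L = 21/59 + 38/59 + 1 = 2 bits/symbol.

2 bits/symbol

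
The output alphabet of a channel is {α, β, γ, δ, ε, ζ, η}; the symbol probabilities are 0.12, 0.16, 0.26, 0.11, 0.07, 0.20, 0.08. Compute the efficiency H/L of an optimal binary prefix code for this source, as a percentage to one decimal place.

99.3%

Entropy H = −Σ p log₂ p ≈ 2.6701 bits.
Huffman merges: 7/100+2/25→3/20; 11/100+3/25→23/100; 3/20+4/25→31/100; 1/5+23/100→43/100; 13/50+31/100→57/100; 43/100+57/100→1. L = 269/100 ≈ 2.6900.
Efficiency = H/L = 2.6701/2.6900 = 99.3%.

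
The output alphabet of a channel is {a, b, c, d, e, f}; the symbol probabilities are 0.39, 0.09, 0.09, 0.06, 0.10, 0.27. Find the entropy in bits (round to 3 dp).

2.241 bits

H = −Σ pᵢ log₂ pᵢ.
−0.39·log₂(0.39) = 0.5298
−0.09·log₂(0.09) = 0.3127
−0.09·log₂(0.09) = 0.3127
−0.06·log₂(0.06) = 0.2435
−0.10·log₂(0.10) = 0.3322
−0.27·log₂(0.27) = 0.5100
Sum ≈ 2.2409 → 2.241 bits.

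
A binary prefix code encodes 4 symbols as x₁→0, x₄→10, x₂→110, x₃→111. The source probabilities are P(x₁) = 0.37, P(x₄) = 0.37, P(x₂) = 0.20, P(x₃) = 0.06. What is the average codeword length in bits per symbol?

L̄ = Σ pᵢ·ℓᵢ = 0.37·1 + 0.37·2 + 0.20·3 + 0.06·3 = 1.89 bits/symbol.

1.89 bits/symbol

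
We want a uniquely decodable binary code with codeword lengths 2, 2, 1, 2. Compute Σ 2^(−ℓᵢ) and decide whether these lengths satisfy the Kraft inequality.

With common denominator 2^2 = 4: Σ 2^(−ℓᵢ) = 1/4 + 1/4 + 2/4 + 1/4 = 5/4 = 1.25.
Kraft's inequality requires Σ ≤ 1; here Σ = 1.25 > 1, so no such prefix code exists.

1.25; no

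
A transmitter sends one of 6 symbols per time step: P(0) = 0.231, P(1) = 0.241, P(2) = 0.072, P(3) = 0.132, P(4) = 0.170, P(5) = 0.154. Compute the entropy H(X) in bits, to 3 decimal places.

H = −Σ pᵢ log₂ pᵢ.
−0.231·log₂(0.231) = 0.4883
−0.241·log₂(0.241) = 0.4947
−0.072·log₂(0.072) = 0.2733
−0.132·log₂(0.132) = 0.3856
−0.170·log₂(0.170) = 0.4346
−0.154·log₂(0.154) = 0.4156
Sum ≈ 2.4922 → 2.492 bits.

2.492 bits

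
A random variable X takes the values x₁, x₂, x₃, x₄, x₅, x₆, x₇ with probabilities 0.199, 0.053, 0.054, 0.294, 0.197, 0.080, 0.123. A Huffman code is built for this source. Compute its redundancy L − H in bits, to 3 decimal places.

Entropy H = −Σ p log₂ p ≈ 2.5598 bits.
Huffman merges: 53/1000+27/500→107/1000; 2/25+107/1000→187/1000; 123/1000+187/1000→31/100; 197/1000+199/1000→99/250; 147/500+31/100→151/250; 99/250+151/250→1. L = 651/250 ≈ 2.6040.
L − H = 2.6040 − 2.5598 = 0.044 bits.

0.044 bits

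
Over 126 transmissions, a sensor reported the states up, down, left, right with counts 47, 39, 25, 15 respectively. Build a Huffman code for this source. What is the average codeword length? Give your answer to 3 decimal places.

Probabilities are the counts divided by 126.
Repeatedly combine the two least-probable nodes; the expected code length is the sum of the merged weights.
merge 5/42 + 25/126 → 20/63
merge 13/42 + 20/63 → 79/126
merge 47/126 + 79/126 → 1
L = 20/63 + 79/126 + 1 = 35/18 ≈ 1.944 bits/symbol.

1.944 bits/symbol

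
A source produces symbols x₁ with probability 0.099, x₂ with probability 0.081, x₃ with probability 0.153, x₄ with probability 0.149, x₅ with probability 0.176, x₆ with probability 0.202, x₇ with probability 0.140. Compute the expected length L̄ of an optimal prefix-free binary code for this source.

Repeatedly combine the two least-probable nodes; the expected code length is the sum of the merged weights.
merge 81/1000 + 99/1000 → 9/50
merge 7/50 + 149/1000 → 289/1000
merge 153/1000 + 22/125 → 329/1000
merge 9/50 + 101/500 → 191/500
merge 289/1000 + 329/1000 → 309/500
merge 191/500 + 309/500 → 1
L = 9/50 + 289/1000 + 329/1000 + 191/500 + 309/500 + 1 = 1399/500 = 2.798 bits/symbol.

2.798 bits/symbol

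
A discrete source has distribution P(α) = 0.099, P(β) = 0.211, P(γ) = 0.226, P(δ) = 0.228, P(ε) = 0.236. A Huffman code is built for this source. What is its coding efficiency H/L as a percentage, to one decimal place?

98.1%

Entropy H = −Σ p log₂ p ≈ 2.2668 bits.
Huffman merges: 99/1000+211/1000→31/100; 113/500+57/250→227/500; 59/250+31/100→273/500; 227/500+273/500→1. L = 231/100 ≈ 2.3100.
Efficiency = H/L = 2.2668/2.3100 = 98.1%.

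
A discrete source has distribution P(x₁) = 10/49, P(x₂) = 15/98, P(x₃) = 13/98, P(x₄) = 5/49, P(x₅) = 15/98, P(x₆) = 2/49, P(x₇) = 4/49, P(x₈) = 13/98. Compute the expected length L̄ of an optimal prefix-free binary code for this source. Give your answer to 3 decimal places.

2.918 bits/symbol

Repeatedly combine the two least-probable nodes; the expected code length is the sum of the merged weights.
merge 2/49 + 4/49 → 6/49
merge 5/49 + 6/49 → 11/49
merge 13/98 + 13/98 → 13/49
merge 15/98 + 15/98 → 15/49
merge 10/49 + 11/49 → 3/7
merge 13/49 + 15/49 → 4/7
merge 3/7 + 4/7 → 1
L = 6/49 + 11/49 + 13/49 + 15/49 + 3/7 + 4/7 + 1 = 143/49 ≈ 2.918 bits/symbol.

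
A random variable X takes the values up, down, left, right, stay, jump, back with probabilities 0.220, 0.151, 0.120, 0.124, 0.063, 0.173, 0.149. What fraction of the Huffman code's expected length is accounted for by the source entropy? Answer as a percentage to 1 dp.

98.2%

Entropy H = −Σ p log₂ p ≈ 2.7313 bits.
Huffman merges: 63/1000+3/25→183/1000; 31/250+149/1000→273/1000; 151/1000+173/1000→81/250; 183/1000+11/50→403/1000; 273/1000+81/250→597/1000; 403/1000+597/1000→1. L = 139/50 ≈ 2.7800.
Efficiency = H/L = 2.7313/2.7800 = 98.2%.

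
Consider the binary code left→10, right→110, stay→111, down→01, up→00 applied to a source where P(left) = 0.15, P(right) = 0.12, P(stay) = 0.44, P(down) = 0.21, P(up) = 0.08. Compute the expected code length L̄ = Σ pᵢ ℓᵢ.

L̄ = Σ pᵢ·ℓᵢ = 0.15·2 + 0.12·3 + 0.44·3 + 0.21·2 + 0.08·2 = 2.56 bits/symbol.

2.56 bits/symbol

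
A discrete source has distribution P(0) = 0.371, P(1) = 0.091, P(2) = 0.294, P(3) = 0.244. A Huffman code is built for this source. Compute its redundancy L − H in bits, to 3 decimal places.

Entropy H = −Σ p log₂ p ≈ 1.8612 bits.
Huffman merges: 91/1000+61/250→67/200; 147/500+67/200→629/1000; 371/1000+629/1000→1. L = 491/250 ≈ 1.9640.
L − H = 1.9640 − 1.8612 = 0.103 bits.

0.103 bits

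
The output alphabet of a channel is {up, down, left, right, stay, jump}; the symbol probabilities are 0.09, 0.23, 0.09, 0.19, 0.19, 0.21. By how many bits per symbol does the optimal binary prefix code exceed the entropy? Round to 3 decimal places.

0.054 bits

Entropy H = −Σ p log₂ p ≈ 2.4963 bits.
Huffman merges: 9/100+9/100→9/50; 9/50+19/100→37/100; 19/100+21/100→2/5; 23/100+37/100→3/5; 2/5+3/5→1. L = 51/20 ≈ 2.5500.
L − H = 2.5500 − 2.4963 = 0.054 bits.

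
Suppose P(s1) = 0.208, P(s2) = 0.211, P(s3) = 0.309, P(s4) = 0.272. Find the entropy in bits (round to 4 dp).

H = −Σ pᵢ log₂ pᵢ.
−0.208·log₂(0.208) = 0.4712
−0.211·log₂(0.211) = 0.4736
−0.309·log₂(0.309) = 0.5235
−0.272·log₂(0.272) = 0.5109
Sum ≈ 1.9793 → 1.9793 bits.

1.9793 bits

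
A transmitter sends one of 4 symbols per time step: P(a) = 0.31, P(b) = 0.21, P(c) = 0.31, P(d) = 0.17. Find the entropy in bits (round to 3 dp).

1.955 bits

H = −Σ pᵢ log₂ pᵢ.
−0.31·log₂(0.31) = 0.5238
−0.21·log₂(0.21) = 0.4728
−0.31·log₂(0.31) = 0.5238
−0.17·log₂(0.17) = 0.4346
Sum ≈ 1.9550 → 1.955 bits.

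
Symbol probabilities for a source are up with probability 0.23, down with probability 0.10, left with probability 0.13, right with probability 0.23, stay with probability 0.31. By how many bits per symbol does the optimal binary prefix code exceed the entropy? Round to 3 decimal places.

0.016 bits

Entropy H = −Σ p log₂ p ≈ 2.2140 bits.
Huffman merges: 1/10+13/100→23/100; 23/100+23/100→23/50; 23/100+31/100→27/50; 23/50+27/50→1. L = 223/100 ≈ 2.2300.
L − H = 2.2300 − 2.2140 = 0.016 bits.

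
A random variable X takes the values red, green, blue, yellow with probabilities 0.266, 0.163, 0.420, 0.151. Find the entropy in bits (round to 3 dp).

H = −Σ pᵢ log₂ pᵢ.
−0.266·log₂(0.266) = 0.5082
−0.163·log₂(0.163) = 0.4266
−0.420·log₂(0.420) = 0.5256
−0.151·log₂(0.151) = 0.4118
Sum ≈ 1.8723 → 1.872 bits.

1.872 bits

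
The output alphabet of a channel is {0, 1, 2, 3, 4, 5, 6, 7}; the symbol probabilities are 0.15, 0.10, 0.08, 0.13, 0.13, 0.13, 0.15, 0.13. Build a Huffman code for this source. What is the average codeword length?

Repeatedly combine the two least-probable nodes; the expected code length is the sum of the merged weights.
merge 2/25 + 1/10 → 9/50
merge 13/100 + 13/100 → 13/50
merge 13/100 + 13/100 → 13/50
merge 3/20 + 3/20 → 3/10
merge 9/50 + 13/50 → 11/25
merge 13/50 + 3/10 → 14/25
merge 11/25 + 14/25 → 1
L = 9/50 + 13/50 + 13/50 + 3/10 + 11/25 + 14/25 + 1 = 3 bits/symbol.

3 bits/symbol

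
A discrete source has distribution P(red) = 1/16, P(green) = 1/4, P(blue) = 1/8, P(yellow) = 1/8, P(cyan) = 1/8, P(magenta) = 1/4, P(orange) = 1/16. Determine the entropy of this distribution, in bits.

Each probability is a power of 1/2, so log₂(1/p) is an integer.
H = Σ p·log₂(1/p) = 1/16·4 + 1/4·2 + 1/8·3 + 1/8·3 + 1/8·3 + 1/4·2 + 1/16·4 = 2.625 bits.

2.625 bits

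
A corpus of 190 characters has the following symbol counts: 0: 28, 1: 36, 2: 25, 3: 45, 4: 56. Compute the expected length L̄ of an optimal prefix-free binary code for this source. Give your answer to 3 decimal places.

Probabilities are the counts divided by 190.
Repeatedly combine the two least-probable nodes; the expected code length is the sum of the merged weights.
merge 5/38 + 14/95 → 53/190
merge 18/95 + 9/38 → 81/190
merge 53/190 + 28/95 → 109/190
merge 81/190 + 109/190 → 1
L = 53/190 + 81/190 + 109/190 + 1 = 433/190 ≈ 2.279 bits/symbol.

2.279 bits/symbol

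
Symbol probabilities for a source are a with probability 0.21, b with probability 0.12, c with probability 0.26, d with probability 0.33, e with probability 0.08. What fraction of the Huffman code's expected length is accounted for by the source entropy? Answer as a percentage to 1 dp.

Entropy H = −Σ p log₂ p ≈ 2.1645 bits.
Huffman merges: 2/25+3/25→1/5; 1/5+21/100→41/100; 13/50+33/100→59/100; 41/100+59/100→1. L = 11/5 ≈ 2.2000.
Efficiency = H/L = 2.1645/2.2000 = 98.4%.

98.4%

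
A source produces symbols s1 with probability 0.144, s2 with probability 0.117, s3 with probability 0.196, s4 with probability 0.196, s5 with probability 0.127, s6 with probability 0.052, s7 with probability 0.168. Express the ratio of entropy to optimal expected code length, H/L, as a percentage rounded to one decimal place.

Entropy H = −Σ p log₂ p ≈ 2.7186 bits.
Huffman merges: 13/250+117/1000→169/1000; 127/1000+18/125→271/1000; 21/125+169/1000→337/1000; 49/250+49/250→49/125; 271/1000+337/1000→76/125; 49/125+76/125→1. L = 2777/1000 ≈ 2.7770.
Efficiency = H/L = 2.7186/2.7770 = 97.9%.

97.9%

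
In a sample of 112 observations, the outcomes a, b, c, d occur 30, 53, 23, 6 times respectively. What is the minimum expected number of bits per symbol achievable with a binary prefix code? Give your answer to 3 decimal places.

1.786 bits/symbol

Probabilities are the counts divided by 112.
Repeatedly combine the two least-probable nodes; the expected code length is the sum of the merged weights.
merge 3/56 + 23/112 → 29/112
merge 29/112 + 15/56 → 59/112
merge 53/112 + 59/112 → 1
L = 29/112 + 59/112 + 1 = 25/14 ≈ 1.786 bits/symbol.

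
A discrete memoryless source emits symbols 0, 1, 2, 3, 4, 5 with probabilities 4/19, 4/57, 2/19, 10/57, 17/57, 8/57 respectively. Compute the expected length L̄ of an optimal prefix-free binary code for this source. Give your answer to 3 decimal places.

2.491 bits/symbol

Repeatedly combine the two least-probable nodes; the expected code length is the sum of the merged weights.
merge 4/57 + 2/19 → 10/57
merge 8/57 + 10/57 → 6/19
merge 10/57 + 4/19 → 22/57
merge 17/57 + 6/19 → 35/57
merge 22/57 + 35/57 → 1
L = 10/57 + 6/19 + 22/57 + 35/57 + 1 = 142/57 ≈ 2.491 bits/symbol.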